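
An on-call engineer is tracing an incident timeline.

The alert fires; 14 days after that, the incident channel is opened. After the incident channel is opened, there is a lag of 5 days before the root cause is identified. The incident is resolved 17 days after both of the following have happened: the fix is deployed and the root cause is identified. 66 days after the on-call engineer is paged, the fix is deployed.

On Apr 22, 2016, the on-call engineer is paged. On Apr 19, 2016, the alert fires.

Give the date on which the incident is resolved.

Jul 14, 2016

The on-call engineer is paged: Apr 22, 2016.
The fix is deployed: Apr 22, 2016 + 66 days = Jun 27, 2016.
The alert fires: Apr 19, 2016.
The incident channel is opened: Apr 19, 2016 + 14 days = May 3, 2016.
The root cause is identified: May 3, 2016 + 5 days = May 8, 2016.
Both prerequisites met — the fix is deployed (Jun 27, 2016), the root cause is identified (May 8, 2016); the later is Jun 27, 2016.
The incident is resolved: Jun 27, 2016 + 17 days = Jul 14, 2016.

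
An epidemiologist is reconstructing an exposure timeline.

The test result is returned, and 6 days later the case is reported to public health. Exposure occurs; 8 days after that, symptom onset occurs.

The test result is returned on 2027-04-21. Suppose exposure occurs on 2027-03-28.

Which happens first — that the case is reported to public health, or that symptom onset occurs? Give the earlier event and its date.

The test result is returned: Apr 21, 2027.
The case is reported to public health: Apr 21, 2027 + 6 days = Apr 27, 2027.
Exposure occurs: Mar 28, 2027.
Symptom onset occurs: Mar 28, 2027 + 8 days = Apr 5, 2027.
Comparing: the case is reported to public health on Apr 27, 2027 vs symptom onset occurs on Apr 5, 2027. Earlier: symptom onset occurs.

Symptom onset occurs — 2027-04-05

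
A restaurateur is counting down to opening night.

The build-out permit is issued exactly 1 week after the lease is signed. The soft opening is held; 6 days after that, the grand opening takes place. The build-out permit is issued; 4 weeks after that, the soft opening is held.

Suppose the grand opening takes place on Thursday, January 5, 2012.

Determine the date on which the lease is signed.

Friday, November 25, 2011

The grand opening takes place: Jan 5, 2012.
The soft opening is held: Jan 5, 2012 − 6 days = Dec 30, 2011.
The build-out permit is issued: Dec 30, 2011 − 4 weeks = Dec 2, 2011.
The lease is signed: Dec 2, 2011 − 1 week = Nov 25, 2011.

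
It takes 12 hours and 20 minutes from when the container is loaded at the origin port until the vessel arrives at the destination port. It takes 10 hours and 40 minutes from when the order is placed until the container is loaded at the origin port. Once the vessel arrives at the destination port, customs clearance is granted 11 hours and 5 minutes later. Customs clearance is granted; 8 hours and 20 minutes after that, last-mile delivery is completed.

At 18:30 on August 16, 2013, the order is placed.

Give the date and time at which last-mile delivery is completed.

The order is placed: 18:30 Aug 16, 2013.
The container is loaded at the origin port: 18:30 Aug 16, 2013 + 10h40m = 05:10 Aug 17, 2013.
The vessel arrives at the destination port: 05:10 Aug 17, 2013 + 12h20m = 17:30 Aug 17, 2013.
Customs clearance is granted: 17:30 Aug 17, 2013 + 11h05m = 04:35 Aug 18, 2013.
Last-mile delivery is completed: 04:35 Aug 18, 2013 + 8h20m = 12:55 Aug 18, 2013.

12:55 on August 18, 2013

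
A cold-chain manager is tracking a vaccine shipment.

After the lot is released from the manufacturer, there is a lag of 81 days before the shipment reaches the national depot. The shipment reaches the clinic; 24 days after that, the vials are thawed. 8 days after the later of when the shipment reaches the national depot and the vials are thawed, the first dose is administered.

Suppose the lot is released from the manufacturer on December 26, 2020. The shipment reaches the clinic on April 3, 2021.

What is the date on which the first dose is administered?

The lot is released from the manufacturer: Dec 26, 2020.
The shipment reaches the national depot: Dec 26, 2020 + 81 days = Mar 17, 2021.
The shipment reaches the clinic: Apr 3, 2021.
The vials are thawed: Apr 3, 2021 + 24 days = Apr 27, 2021.
Both prerequisites met — the shipment reaches the national depot (Mar 17, 2021), the vials are thawed (Apr 27, 2021); the later is Apr 27, 2021.
The first dose is administered: Apr 27, 2021 + 8 days = May 5, 2021.

May 5, 2021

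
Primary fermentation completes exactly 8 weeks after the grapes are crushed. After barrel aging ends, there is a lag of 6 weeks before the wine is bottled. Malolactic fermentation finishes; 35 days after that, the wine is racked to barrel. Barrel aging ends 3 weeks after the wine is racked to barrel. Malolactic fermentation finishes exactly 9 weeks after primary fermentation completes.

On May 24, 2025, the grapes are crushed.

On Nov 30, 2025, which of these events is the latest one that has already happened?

The grapes are crushed: May 24, 2025.
Primary fermentation completes: May 24, 2025 + 8 weeks = Jul 19, 2025.
Malolactic fermentation finishes: Jul 19, 2025 + 9 weeks = Sep 20, 2025.
The wine is racked to barrel: Sep 20, 2025 + 35 days = Oct 25, 2025.
Barrel aging ends: Oct 25, 2025 + 3 weeks = Nov 15, 2025.
The wine is bottled: Nov 15, 2025 + 6 weeks = Dec 27, 2025.
Nov 30, 2025 falls between when barrel aging ends (Nov 15, 2025) and when the wine is bottled (Dec 27, 2025).

Barrel aging ends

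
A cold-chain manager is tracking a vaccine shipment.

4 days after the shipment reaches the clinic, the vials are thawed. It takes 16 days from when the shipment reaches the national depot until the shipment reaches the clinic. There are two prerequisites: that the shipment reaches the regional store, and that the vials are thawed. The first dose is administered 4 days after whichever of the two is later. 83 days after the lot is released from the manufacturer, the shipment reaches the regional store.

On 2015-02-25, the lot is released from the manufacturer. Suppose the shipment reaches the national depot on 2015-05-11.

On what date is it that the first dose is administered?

The lot is released from the manufacturer: Feb 25, 2015.
The shipment reaches the regional store: Feb 25, 2015 + 83 days = May 19, 2015.
The shipment reaches the national depot: May 11, 2015.
The shipment reaches the clinic: May 11, 2015 + 16 days = May 27, 2015.
The vials are thawed: May 27, 2015 + 4 days = May 31, 2015.
Both prerequisites met — the shipment reaches the regional store (May 19, 2015), the vials are thawed (May 31, 2015); the later is May 31, 2015.
The first dose is administered: May 31, 2015 + 4 days = Jun 4, 2015.

2015-06-04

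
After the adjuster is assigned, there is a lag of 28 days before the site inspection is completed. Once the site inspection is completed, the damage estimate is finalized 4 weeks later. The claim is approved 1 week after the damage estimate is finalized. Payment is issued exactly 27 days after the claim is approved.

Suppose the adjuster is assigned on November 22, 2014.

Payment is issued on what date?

The adjuster is assigned: Nov 22, 2014.
The site inspection is completed: Nov 22, 2014 + 28 days = Dec 20, 2014.
The damage estimate is finalized: Dec 20, 2014 + 4 weeks = Jan 17, 2015.
The claim is approved: Jan 17, 2015 + 1 week = Jan 24, 2015.
Payment is issued: Jan 24, 2015 + 27 days = Feb 20, 2015.

February 20, 2015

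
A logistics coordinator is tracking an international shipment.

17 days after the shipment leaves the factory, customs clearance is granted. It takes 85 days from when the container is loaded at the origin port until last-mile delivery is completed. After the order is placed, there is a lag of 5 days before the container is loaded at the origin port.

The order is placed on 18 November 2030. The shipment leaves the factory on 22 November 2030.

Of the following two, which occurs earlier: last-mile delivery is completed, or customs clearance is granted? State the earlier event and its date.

Customs clearance is granted — 9 December 2030

The order is placed: Nov 18, 2030.
The container is loaded at the origin port: Nov 18, 2030 + 5 days = Nov 23, 2030.
Last-mile delivery is completed: Nov 23, 2030 + 85 days = Feb 16, 2031.
The shipment leaves the factory: Nov 22, 2030.
Customs clearance is granted: Nov 22, 2030 + 17 days = Dec 9, 2030.
Comparing: last-mile delivery is completed on Feb 16, 2031 vs customs clearance is granted on Dec 9, 2030. Earlier: customs clearance is granted.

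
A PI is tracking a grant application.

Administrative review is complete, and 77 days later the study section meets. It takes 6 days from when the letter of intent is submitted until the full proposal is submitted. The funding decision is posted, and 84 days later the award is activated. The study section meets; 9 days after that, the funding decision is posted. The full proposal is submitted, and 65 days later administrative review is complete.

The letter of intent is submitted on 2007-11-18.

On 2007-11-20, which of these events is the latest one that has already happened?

The letter of intent is submitted

The letter of intent is submitted: Nov 18, 2007.
The full proposal is submitted: Nov 18, 2007 + 6 days = Nov 24, 2007.
Administrative review is complete: Nov 24, 2007 + 65 days = Jan 28, 2008.
The study section meets: Jan 28, 2008 + 77 days = Apr 14, 2008.
The funding decision is posted: Apr 14, 2008 + 9 days = Apr 23, 2008.
The award is activated: Apr 23, 2008 + 84 days = Jul 16, 2008.
Nov 20, 2007 falls between when the letter of intent is submitted (Nov 18, 2007) and when the full proposal is submitted (Nov 24, 2007).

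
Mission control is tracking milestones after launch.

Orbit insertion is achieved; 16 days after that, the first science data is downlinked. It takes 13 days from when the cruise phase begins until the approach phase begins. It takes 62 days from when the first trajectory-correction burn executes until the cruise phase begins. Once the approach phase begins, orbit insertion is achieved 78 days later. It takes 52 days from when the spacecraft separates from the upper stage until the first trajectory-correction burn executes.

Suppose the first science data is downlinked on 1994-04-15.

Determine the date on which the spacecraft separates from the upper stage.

1993-09-06

The first science data is downlinked: Apr 15, 1994.
Orbit insertion is achieved: Apr 15, 1994 − 16 days = Mar 30, 1994.
The approach phase begins: Mar 30, 1994 − 78 days = Jan 11, 1994.
The cruise phase begins: Jan 11, 1994 − 13 days = Dec 29, 1993.
The first trajectory-correction burn executes: Dec 29, 1993 − 62 days = Oct 28, 1993.
The spacecraft separates from the upper stage: Oct 28, 1993 − 52 days = Sep 6, 1993.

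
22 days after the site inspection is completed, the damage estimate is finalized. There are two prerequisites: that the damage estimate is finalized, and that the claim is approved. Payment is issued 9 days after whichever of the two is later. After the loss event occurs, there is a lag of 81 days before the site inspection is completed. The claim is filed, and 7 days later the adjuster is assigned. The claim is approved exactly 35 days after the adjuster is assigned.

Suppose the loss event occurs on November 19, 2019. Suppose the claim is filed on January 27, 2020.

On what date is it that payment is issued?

The loss event occurs: Nov 19, 2019.
The site inspection is completed: Nov 19, 2019 + 81 days = Feb 8, 2020.
The damage estimate is finalized: Feb 8, 2020 + 22 days = Mar 1, 2020.
The claim is filed: Jan 27, 2020.
The adjuster is assigned: Jan 27, 2020 + 7 days = Feb 3, 2020.
The claim is approved: Feb 3, 2020 + 35 days = Mar 9, 2020.
Both prerequisites met — the damage estimate is finalized (Mar 1, 2020), the claim is approved (Mar 9, 2020); the later is Mar 9, 2020.
Payment is issued: Mar 9, 2020 + 9 days = Mar 18, 2020.

March 18, 2020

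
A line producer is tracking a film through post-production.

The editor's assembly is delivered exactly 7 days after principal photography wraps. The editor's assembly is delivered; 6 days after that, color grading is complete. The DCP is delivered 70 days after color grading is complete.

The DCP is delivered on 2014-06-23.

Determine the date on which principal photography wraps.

The DCP is delivered: Jun 23, 2014.
Color grading is complete: Jun 23, 2014 − 70 days = Apr 14, 2014.
The editor's assembly is delivered: Apr 14, 2014 − 6 days = Apr 8, 2014.
Principal photography wraps: Apr 8, 2014 − 7 days = Apr 1, 2014.

2014-04-01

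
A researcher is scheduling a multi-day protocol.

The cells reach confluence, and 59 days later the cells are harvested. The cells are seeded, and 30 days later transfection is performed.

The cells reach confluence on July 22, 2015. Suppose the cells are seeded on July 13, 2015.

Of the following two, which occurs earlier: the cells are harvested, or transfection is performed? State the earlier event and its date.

The cells reach confluence: Jul 22, 2015.
The cells are harvested: Jul 22, 2015 + 59 days = Sep 19, 2015.
The cells are seeded: Jul 13, 2015.
Transfection is performed: Jul 13, 2015 + 30 days = Aug 12, 2015.
Comparing: the cells are harvested on Sep 19, 2015 vs transfection is performed on Aug 12, 2015. Earlier: transfection is performed.

Transfection is performed — August 12, 2015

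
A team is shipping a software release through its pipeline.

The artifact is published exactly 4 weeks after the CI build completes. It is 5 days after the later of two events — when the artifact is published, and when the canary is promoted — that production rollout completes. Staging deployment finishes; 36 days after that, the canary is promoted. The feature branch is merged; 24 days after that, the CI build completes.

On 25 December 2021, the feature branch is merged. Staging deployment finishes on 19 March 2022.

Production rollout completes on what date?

The feature branch is merged: Dec 25, 2021.
The CI build completes: Dec 25, 2021 + 24 days = Jan 18, 2022.
The artifact is published: Jan 18, 2022 + 4 weeks = Feb 15, 2022.
Staging deployment finishes: Mar 19, 2022.
The canary is promoted: Mar 19, 2022 + 36 days = Apr 24, 2022.
Both prerequisites met — the artifact is published (Feb 15, 2022), the canary is promoted (Apr 24, 2022); the later is Apr 24, 2022.
Production rollout completes: Apr 24, 2022 + 5 days = Apr 29, 2022.

29 April 2022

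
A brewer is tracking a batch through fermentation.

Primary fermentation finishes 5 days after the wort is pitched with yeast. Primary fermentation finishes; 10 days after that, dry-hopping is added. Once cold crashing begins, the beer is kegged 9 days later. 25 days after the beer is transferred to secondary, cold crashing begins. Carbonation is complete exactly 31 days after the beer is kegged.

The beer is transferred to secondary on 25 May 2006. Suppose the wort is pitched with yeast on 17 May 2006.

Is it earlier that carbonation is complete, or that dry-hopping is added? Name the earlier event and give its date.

Dry-hopping is added — 1 June 2006

The beer is transferred to secondary: May 25, 2006.
Cold crashing begins: May 25, 2006 + 25 days = Jun 19, 2006.
The beer is kegged: Jun 19, 2006 + 9 days = Jun 28, 2006.
Carbonation is complete: Jun 28, 2006 + 31 days = Jul 29, 2006.
The wort is pitched with yeast: May 17, 2006.
Primary fermentation finishes: May 17, 2006 + 5 days = May 22, 2006.
Dry-hopping is added: May 22, 2006 + 10 days = Jun 1, 2006.
Comparing: carbonation is complete on Jul 29, 2006 vs dry-hopping is added on Jun 1, 2006. Earlier: dry-hopping is added.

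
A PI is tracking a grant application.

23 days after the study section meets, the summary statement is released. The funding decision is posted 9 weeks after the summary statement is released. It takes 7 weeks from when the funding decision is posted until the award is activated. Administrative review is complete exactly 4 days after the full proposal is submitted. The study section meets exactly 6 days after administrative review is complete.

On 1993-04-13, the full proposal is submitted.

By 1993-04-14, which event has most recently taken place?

The full proposal is submitted: Apr 13, 1993.
Administrative review is complete: Apr 13, 1993 + 4 days = Apr 17, 1993.
The study section meets: Apr 17, 1993 + 6 days = Apr 23, 1993.
The summary statement is released: Apr 23, 1993 + 23 days = May 16, 1993.
The funding decision is posted: May 16, 1993 + 9 weeks = Jul 18, 1993.
The award is activated: Jul 18, 1993 + 7 weeks = Sep 5, 1993.
Apr 14, 1993 falls between when the full proposal is submitted (Apr 13, 1993) and when administrative review is complete (Apr 17, 1993).

The full proposal is submitted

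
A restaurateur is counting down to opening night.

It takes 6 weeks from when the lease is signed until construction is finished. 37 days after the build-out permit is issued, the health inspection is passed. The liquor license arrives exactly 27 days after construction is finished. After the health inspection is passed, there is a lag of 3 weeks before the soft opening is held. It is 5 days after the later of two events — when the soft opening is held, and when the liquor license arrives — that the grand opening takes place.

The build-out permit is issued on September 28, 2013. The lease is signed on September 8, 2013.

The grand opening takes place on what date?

The build-out permit is issued: Sep 28, 2013.
The health inspection is passed: Sep 28, 2013 + 37 days = Nov 4, 2013.
The soft opening is held: Nov 4, 2013 + 3 weeks = Nov 25, 2013.
The lease is signed: Sep 8, 2013.
Construction is finished: Sep 8, 2013 + 6 weeks = Oct 20, 2013.
The liquor license arrives: Oct 20, 2013 + 27 days = Nov 16, 2013.
Both prerequisites met — the soft opening is held (Nov 25, 2013), the liquor license arrives (Nov 16, 2013); the later is Nov 25, 2013.
The grand opening takes place: Nov 25, 2013 + 5 days = Nov 30, 2013.

November 30, 2013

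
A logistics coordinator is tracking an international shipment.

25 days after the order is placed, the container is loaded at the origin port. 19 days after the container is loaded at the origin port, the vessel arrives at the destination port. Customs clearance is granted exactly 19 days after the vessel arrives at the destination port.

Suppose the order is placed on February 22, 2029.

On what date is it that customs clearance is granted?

April 26, 2029

The order is placed: Feb 22, 2029.
The container is loaded at the origin port: Feb 22, 2029 + 25 days = Mar 19, 2029.
The vessel arrives at the destination port: Mar 19, 2029 + 19 days = Apr 7, 2029.
Customs clearance is granted: Apr 7, 2029 + 19 days = Apr 26, 2029.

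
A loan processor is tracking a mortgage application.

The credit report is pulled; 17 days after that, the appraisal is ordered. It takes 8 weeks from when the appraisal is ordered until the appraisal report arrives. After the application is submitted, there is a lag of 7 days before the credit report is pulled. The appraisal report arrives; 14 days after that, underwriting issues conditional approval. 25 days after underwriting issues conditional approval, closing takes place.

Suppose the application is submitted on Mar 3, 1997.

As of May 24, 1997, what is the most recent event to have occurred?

The application is submitted: Mar 3, 1997.
The credit report is pulled: Mar 3, 1997 + 7 days = Mar 10, 1997.
The appraisal is ordered: Mar 10, 1997 + 17 days = Mar 27, 1997.
The appraisal report arrives: Mar 27, 1997 + 8 weeks = May 22, 1997.
Underwriting issues conditional approval: May 22, 1997 + 14 days = Jun 5, 1997.
Closing takes place: Jun 5, 1997 + 25 days = Jun 30, 1997.
May 24, 1997 falls between when the appraisal report arrives (May 22, 1997) and when underwriting issues conditional approval (Jun 5, 1997).

The appraisal report arrives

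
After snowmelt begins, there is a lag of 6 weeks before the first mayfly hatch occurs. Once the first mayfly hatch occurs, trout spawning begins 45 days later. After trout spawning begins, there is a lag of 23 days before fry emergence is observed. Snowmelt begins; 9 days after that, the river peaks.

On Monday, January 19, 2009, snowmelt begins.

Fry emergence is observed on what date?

Saturday, May 9, 2009

Snowmelt begins: Jan 19, 2009.
The first mayfly hatch occurs: Jan 19, 2009 + 6 weeks = Mar 2, 2009.
Trout spawning begins: Mar 2, 2009 + 45 days = Apr 16, 2009.
Fry emergence is observed: Apr 16, 2009 + 23 days = May 9, 2009.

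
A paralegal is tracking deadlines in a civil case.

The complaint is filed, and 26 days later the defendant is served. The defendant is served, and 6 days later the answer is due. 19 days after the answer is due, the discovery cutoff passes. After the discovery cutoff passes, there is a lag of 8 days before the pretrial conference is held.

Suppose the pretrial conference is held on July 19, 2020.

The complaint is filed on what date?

The pretrial conference is held: Jul 19, 2020.
The discovery cutoff passes: Jul 19, 2020 − 8 days = Jul 11, 2020.
The answer is due: Jul 11, 2020 − 19 days = Jun 22, 2020.
The defendant is served: Jun 22, 2020 − 6 days = Jun 16, 2020.
The complaint is filed: Jun 16, 2020 − 26 days = May 21, 2020.

May 21, 2020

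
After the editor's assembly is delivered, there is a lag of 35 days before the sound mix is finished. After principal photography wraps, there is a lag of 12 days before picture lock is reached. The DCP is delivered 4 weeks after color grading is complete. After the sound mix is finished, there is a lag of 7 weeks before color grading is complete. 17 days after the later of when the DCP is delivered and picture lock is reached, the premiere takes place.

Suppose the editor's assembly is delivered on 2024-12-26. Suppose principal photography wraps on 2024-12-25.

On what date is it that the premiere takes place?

The editor's assembly is delivered: Dec 26, 2024.
The sound mix is finished: Dec 26, 2024 + 35 days = Jan 30, 2025.
Color grading is complete: Jan 30, 2025 + 7 weeks = Mar 20, 2025.
The DCP is delivered: Mar 20, 2025 + 4 weeks = Apr 17, 2025.
Principal photography wraps: Dec 25, 2024.
Picture lock is reached: Dec 25, 2024 + 12 days = Jan 6, 2025.
Both prerequisites met — the DCP is delivered (Apr 17, 2025), picture lock is reached (Jan 6, 2025); the later is Apr 17, 2025.
The premiere takes place: Apr 17, 2025 + 17 days = May 4, 2025.

2025-05-04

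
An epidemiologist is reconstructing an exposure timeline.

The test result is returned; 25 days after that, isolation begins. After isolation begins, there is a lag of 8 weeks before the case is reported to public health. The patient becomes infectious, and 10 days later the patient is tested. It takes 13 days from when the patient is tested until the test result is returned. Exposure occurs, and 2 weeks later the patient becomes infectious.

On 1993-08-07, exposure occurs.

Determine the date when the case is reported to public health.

Exposure occurs: Aug 7, 1993.
The patient becomes infectious: Aug 7, 1993 + 2 weeks = Aug 21, 1993.
The patient is tested: Aug 21, 1993 + 10 days = Aug 31, 1993.
The test result is returned: Aug 31, 1993 + 13 days = Sep 13, 1993.
Isolation begins: Sep 13, 1993 + 25 days = Oct 8, 1993.
The case is reported to public health: Oct 8, 1993 + 8 weeks = Dec 3, 1993.

1993-12-03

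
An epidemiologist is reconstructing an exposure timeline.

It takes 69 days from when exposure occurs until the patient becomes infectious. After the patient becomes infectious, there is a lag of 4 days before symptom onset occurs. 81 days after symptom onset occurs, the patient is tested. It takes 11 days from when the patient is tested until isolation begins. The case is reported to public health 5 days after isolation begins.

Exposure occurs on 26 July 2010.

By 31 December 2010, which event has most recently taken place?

Exposure occurs: Jul 26, 2010.
The patient becomes infectious: Jul 26, 2010 + 69 days = Oct 3, 2010.
Symptom onset occurs: Oct 3, 2010 + 4 days = Oct 7, 2010.
The patient is tested: Oct 7, 2010 + 81 days = Dec 27, 2010.
Isolation begins: Dec 27, 2010 + 11 days = Jan 7, 2011.
The case is reported to public health: Jan 7, 2011 + 5 days = Jan 12, 2011.
Dec 31, 2010 falls between when the patient is tested (Dec 27, 2010) and when isolation begins (Jan 7, 2011).

The patient is tested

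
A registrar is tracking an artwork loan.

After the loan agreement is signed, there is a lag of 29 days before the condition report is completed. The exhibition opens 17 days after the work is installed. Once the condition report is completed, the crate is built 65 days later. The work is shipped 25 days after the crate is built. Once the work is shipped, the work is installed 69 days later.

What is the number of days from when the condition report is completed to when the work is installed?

Causal path: the condition report is completed → the crate is built → the work is shipped → the work is installed.
Total delay along the path: 65 + 25 + 69 = 159 days.

159 days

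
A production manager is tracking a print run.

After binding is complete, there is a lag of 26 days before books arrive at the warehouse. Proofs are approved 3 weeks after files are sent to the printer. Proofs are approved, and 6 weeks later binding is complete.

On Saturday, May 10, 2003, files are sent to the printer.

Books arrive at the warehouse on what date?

Thursday, August 7, 2003

Files are sent to the printer: May 10, 2003.
Proofs are approved: May 10, 2003 + 3 weeks = May 31, 2003.
Binding is complete: May 31, 2003 + 6 weeks = Jul 12, 2003.
Books arrive at the warehouse: Jul 12, 2003 + 26 days = Aug 7, 2003.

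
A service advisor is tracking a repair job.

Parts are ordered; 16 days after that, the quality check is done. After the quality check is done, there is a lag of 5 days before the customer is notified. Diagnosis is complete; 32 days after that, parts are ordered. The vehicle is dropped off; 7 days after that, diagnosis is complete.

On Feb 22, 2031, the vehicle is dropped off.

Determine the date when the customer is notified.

Apr 23, 2031

The vehicle is dropped off: Feb 22, 2031.
Diagnosis is complete: Feb 22, 2031 + 7 days = Mar 1, 2031.
Parts are ordered: Mar 1, 2031 + 32 days = Apr 2, 2031.
The quality check is done: Apr 2, 2031 + 16 days = Apr 18, 2031.
The customer is notified: Apr 18, 2031 + 5 days = Apr 23, 2031.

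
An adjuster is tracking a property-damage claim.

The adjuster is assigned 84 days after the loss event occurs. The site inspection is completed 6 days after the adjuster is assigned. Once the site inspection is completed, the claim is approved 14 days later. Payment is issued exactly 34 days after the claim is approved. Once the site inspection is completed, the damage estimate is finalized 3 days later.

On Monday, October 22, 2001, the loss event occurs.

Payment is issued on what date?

The loss event occurs: Oct 22, 2001.
The adjuster is assigned: Oct 22, 2001 + 84 days = Jan 14, 2002.
The site inspection is completed: Jan 14, 2002 + 6 days = Jan 20, 2002.
The claim is approved: Jan 20, 2002 + 14 days = Feb 3, 2002.
Payment is issued: Feb 3, 2002 + 34 days = Mar 9, 2002.

Saturday, March 9, 2002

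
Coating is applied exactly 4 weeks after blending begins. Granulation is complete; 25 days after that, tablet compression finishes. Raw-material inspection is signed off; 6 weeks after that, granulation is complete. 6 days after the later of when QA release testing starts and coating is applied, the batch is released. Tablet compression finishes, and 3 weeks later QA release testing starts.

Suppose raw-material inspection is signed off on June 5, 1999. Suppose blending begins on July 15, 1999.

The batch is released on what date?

Raw-material inspection is signed off: Jun 5, 1999.
Granulation is complete: Jun 5, 1999 + 6 weeks = Jul 17, 1999.
Tablet compression finishes: Jul 17, 1999 + 25 days = Aug 11, 1999.
QA release testing starts: Aug 11, 1999 + 3 weeks = Sep 1, 1999.
Blending begins: Jul 15, 1999.
Coating is applied: Jul 15, 1999 + 4 weeks = Aug 12, 1999.
Both prerequisites met — QA release testing starts (Sep 1, 1999), coating is applied (Aug 12, 1999); the later is Sep 1, 1999.
The batch is released: Sep 1, 1999 + 6 days = Sep 7, 1999.

September 7, 1999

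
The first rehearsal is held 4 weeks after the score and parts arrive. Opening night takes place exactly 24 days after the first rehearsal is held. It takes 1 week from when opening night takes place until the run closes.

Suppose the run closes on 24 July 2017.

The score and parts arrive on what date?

The run closes: Jul 24, 2017.
Opening night takes place: Jul 24, 2017 − 1 week = Jul 17, 2017.
The first rehearsal is held: Jul 17, 2017 − 24 days = Jun 23, 2017.
The score and parts arrive: Jun 23, 2017 − 4 weeks = May 26, 2017.

26 May 2017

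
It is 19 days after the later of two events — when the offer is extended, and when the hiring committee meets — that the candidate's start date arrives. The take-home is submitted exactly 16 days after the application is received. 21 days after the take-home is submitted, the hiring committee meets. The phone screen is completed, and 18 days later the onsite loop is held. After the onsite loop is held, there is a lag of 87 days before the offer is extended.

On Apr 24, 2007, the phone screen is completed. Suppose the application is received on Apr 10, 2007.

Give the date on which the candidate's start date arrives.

Aug 26, 2007

The phone screen is completed: Apr 24, 2007.
The onsite loop is held: Apr 24, 2007 + 18 days = May 12, 2007.
The offer is extended: May 12, 2007 + 87 days = Aug 7, 2007.
The application is received: Apr 10, 2007.
The take-home is submitted: Apr 10, 2007 + 16 days = Apr 26, 2007.
The hiring committee meets: Apr 26, 2007 + 21 days = May 17, 2007.
Both prerequisites met — the offer is extended (Aug 7, 2007), the hiring committee meets (May 17, 2007); the later is Aug 7, 2007.
The candidate's start date arrives: Aug 7, 2007 + 19 days = Aug 26, 2007.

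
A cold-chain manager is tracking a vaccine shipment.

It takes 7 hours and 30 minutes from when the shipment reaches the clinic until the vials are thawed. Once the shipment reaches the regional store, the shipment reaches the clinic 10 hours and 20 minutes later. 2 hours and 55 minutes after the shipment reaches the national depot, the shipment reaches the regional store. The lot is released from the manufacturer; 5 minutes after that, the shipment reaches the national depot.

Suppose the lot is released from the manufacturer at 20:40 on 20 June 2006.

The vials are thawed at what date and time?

The lot is released from the manufacturer: 20:40 Jun 20, 2006.
The shipment reaches the national depot: 20:40 Jun 20, 2006 + 5m = 20:45 Jun 20, 2006.
The shipment reaches the regional store: 20:45 Jun 20, 2006 + 2h55m = 23:40 Jun 20, 2006.
The shipment reaches the clinic: 23:40 Jun 20, 2006 + 10h20m = 10:00 Jun 21, 2006.
The vials are thawed: 10:00 Jun 21, 2006 + 7h30m = 17:30 Jun 21, 2006.

17:30 on 21 June 2006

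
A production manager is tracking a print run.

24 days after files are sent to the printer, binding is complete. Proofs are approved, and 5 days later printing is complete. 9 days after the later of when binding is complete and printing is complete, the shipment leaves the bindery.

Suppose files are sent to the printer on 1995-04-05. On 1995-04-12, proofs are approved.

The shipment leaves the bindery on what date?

1995-05-08

Files are sent to the printer: Apr 5, 1995.
Binding is complete: Apr 5, 1995 + 24 days = Apr 29, 1995.
Proofs are approved: Apr 12, 1995.
Printing is complete: Apr 12, 1995 + 5 days = Apr 17, 1995.
Both prerequisites met — binding is complete (Apr 29, 1995), printing is complete (Apr 17, 1995); the later is Apr 29, 1995.
The shipment leaves the bindery: Apr 29, 1995 + 9 days = May 8, 1995.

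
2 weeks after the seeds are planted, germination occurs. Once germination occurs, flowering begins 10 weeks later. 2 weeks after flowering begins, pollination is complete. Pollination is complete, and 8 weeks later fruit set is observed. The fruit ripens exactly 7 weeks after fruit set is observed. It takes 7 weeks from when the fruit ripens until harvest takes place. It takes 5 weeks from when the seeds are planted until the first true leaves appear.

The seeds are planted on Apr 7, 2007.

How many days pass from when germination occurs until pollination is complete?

84 days

Causal path: germination occurs → flowering begins → pollination is complete.
Total delay along the path: 10 + 2 weeks = 12 weeks = 84 days.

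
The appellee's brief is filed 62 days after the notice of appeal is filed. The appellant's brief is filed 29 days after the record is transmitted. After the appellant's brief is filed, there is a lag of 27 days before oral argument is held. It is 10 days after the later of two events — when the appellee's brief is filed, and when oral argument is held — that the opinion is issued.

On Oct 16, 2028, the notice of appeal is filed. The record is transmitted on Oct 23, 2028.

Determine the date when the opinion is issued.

Dec 28, 2028

The notice of appeal is filed: Oct 16, 2028.
The appellee's brief is filed: Oct 16, 2028 + 62 days = Dec 17, 2028.
The record is transmitted: Oct 23, 2028.
The appellant's brief is filed: Oct 23, 2028 + 29 days = Nov 21, 2028.
Oral argument is held: Nov 21, 2028 + 27 days = Dec 18, 2028.
Both prerequisites met — the appellee's brief is filed (Dec 17, 2028), oral argument is held (Dec 18, 2028); the later is Dec 18, 2028.
The opinion is issued: Dec 18, 2028 + 10 days = Dec 28, 2028.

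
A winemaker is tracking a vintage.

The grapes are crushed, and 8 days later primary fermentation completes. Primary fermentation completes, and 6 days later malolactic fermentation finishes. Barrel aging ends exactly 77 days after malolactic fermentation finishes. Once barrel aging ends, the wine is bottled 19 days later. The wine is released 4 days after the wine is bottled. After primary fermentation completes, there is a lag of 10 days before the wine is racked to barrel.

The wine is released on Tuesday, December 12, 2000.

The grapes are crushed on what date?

Sunday, August 20, 2000

The wine is released: Dec 12, 2000.
The wine is bottled: Dec 12, 2000 − 4 days = Dec 8, 2000.
Barrel aging ends: Dec 8, 2000 − 19 days = Nov 19, 2000.
Malolactic fermentation finishes: Nov 19, 2000 − 77 days = Sep 3, 2000.
Primary fermentation completes: Sep 3, 2000 − 6 days = Aug 28, 2000.
The grapes are crushed: Aug 28, 2000 − 8 days = Aug 20, 2000.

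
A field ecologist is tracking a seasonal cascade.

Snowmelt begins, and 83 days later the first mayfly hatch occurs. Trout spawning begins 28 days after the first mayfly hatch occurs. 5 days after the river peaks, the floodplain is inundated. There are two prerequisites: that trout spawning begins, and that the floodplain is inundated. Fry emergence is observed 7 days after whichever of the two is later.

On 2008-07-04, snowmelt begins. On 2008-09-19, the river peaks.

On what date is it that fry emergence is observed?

Snowmelt begins: Jul 4, 2008.
The first mayfly hatch occurs: Jul 4, 2008 + 83 days = Sep 25, 2008.
Trout spawning begins: Sep 25, 2008 + 28 days = Oct 23, 2008.
The river peaks: Sep 19, 2008.
The floodplain is inundated: Sep 19, 2008 + 5 days = Sep 24, 2008.
Both prerequisites met — trout spawning begins (Oct 23, 2008), the floodplain is inundated (Sep 24, 2008); the later is Oct 23, 2008.
Fry emergence is observed: Oct 23, 2008 + 7 days = Oct 30, 2008.

2008-10-30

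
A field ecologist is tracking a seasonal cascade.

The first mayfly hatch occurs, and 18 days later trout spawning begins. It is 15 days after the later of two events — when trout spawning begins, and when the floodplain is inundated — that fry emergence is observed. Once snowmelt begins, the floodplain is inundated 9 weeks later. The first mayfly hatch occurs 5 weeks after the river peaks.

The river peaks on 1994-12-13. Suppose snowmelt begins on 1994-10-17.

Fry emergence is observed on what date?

The river peaks: Dec 13, 1994.
The first mayfly hatch occurs: Dec 13, 1994 + 5 weeks = Jan 17, 1995.
Trout spawning begins: Jan 17, 1995 + 18 days = Feb 4, 1995.
Snowmelt begins: Oct 17, 1994.
The floodplain is inundated: Oct 17, 1994 + 9 weeks = Dec 19, 1994.
Both prerequisites met — trout spawning begins (Feb 4, 1995), the floodplain is inundated (Dec 19, 1994); the later is Feb 4, 1995.
Fry emergence is observed: Feb 4, 1995 + 15 days = Feb 19, 1995.

1995-02-19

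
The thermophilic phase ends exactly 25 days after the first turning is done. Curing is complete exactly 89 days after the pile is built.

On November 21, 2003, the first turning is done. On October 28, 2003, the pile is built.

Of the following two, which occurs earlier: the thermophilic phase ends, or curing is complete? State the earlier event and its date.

The thermophilic phase ends — December 16, 2003

The first turning is done: Nov 21, 2003.
The thermophilic phase ends: Nov 21, 2003 + 25 days = Dec 16, 2003.
The pile is built: Oct 28, 2003.
Curing is complete: Oct 28, 2003 + 89 days = Jan 25, 2004.
Comparing: the thermophilic phase ends on Dec 16, 2003 vs curing is complete on Jan 25, 2004. Earlier: the thermophilic phase ends.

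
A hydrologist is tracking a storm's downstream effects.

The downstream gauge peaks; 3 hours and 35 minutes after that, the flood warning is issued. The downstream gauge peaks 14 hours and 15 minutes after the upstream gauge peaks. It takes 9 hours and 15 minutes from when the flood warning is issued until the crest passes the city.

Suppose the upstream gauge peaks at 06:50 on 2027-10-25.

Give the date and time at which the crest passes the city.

09:55 on 2027-10-26

The upstream gauge peaks: 06:50 Oct 25, 2027.
The downstream gauge peaks: 06:50 Oct 25, 2027 + 14h15m = 21:05 Oct 25, 2027.
The flood warning is issued: 21:05 Oct 25, 2027 + 3h35m = 00:40 Oct 26, 2027.
The crest passes the city: 00:40 Oct 26, 2027 + 9h15m = 09:55 Oct 26, 2027.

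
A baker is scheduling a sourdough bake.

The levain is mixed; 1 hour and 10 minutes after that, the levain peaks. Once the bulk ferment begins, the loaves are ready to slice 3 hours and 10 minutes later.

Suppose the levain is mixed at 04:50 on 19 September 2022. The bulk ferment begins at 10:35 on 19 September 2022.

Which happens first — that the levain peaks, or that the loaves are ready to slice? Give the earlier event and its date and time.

The levain is mixed: 04:50 Sep 19, 2022.
The levain peaks: 04:50 Sep 19, 2022 + 1h10m = 06:00 Sep 19, 2022.
The bulk ferment begins: 10:35 Sep 19, 2022.
The loaves are ready to slice: 10:35 Sep 19, 2022 + 3h10m = 13:45 Sep 19, 2022.
Comparing: the levain peaks at 06:00 Sep 19, 2022 vs the loaves are ready to slice at 13:45 Sep 19, 2022. Earlier: the levain peaks.

The levain peaks — 06:00 on 19 September 2022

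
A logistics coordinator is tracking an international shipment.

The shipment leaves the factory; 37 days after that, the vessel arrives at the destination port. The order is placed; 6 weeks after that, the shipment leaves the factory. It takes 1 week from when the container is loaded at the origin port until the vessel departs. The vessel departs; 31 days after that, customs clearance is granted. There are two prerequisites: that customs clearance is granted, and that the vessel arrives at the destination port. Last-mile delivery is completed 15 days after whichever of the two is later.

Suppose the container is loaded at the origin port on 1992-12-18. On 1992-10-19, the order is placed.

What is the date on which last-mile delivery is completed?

The container is loaded at the origin port: Dec 18, 1992.
The vessel departs: Dec 18, 1992 + 1 week = Dec 25, 1992.
Customs clearance is granted: Dec 25, 1992 + 31 days = Jan 25, 1993.
The order is placed: Oct 19, 1992.
The shipment leaves the factory: Oct 19, 1992 + 6 weeks = Nov 30, 1992.
The vessel arrives at the destination port: Nov 30, 1992 + 37 days = Jan 6, 1993.
Both prerequisites met — customs clearance is granted (Jan 25, 1993), the vessel arrives at the destination port (Jan 6, 1993); the later is Jan 25, 1993.
Last-mile delivery is completed: Jan 25, 1993 + 15 days = Feb 9, 1993.

1993-02-09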